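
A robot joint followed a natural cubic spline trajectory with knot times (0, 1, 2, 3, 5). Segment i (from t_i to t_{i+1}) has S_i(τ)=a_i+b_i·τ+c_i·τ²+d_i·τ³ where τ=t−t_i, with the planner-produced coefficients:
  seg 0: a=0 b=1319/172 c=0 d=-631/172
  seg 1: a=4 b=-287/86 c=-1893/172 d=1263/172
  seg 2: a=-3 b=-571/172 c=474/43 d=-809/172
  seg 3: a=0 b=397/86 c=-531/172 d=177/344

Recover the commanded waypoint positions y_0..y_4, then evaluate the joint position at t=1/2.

y_0 = S_0(0) = a_0 = 0
y_1 = S_1(0) = a_1 = 4
y_2 = S_2(0) = a_2 = -3
y_3 = S_3(0) = a_3 = 0
y_4 = S_3(2) = 1
t_q=1/2 is in segment 0 (τ=1/2); S_0(τ)=4645/1376

y_0=0 y_1=4 y_2=-3 y_3=0 y_4=1
S(1/2) = 4645/1376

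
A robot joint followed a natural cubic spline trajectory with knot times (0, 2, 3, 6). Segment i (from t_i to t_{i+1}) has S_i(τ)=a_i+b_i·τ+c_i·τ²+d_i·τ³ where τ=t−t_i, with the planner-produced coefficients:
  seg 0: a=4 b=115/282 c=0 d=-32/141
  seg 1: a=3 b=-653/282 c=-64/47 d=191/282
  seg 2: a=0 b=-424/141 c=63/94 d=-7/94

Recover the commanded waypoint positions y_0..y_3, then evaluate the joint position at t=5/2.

y_0 = S_0(0) = a_0 = 4
y_1 = S_1(0) = a_1 = 3
y_2 = S_2(0) = a_2 = 0
y_3 = S_2(3) = -5
t_q=5/2 is in segment 1 (τ=1/2); S_1(τ)=1193/752

y_0=4 y_1=3 y_2=0 y_3=-5
S(5/2) = 1193/752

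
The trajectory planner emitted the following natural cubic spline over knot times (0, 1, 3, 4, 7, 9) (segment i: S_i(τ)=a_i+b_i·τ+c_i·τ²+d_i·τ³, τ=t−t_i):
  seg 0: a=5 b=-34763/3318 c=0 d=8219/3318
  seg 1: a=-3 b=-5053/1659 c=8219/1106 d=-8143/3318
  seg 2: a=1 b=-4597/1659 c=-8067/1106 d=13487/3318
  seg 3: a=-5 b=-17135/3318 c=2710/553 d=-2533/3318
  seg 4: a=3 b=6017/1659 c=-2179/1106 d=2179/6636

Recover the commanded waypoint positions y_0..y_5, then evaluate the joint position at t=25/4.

y_0 = S_0(0) = a_0 = 5
y_1 = S_1(0) = a_1 = -3
y_2 = S_2(0) = a_2 = 1
y_3 = S_3(0) = a_3 = -5
y_4 = S_4(0) = a_4 = 3
y_5 = S_4(2) = 5
t_q=25/4 is in segment 3 (τ=9/4); S_3(τ)=-35839/70784

y_0=5 y_1=-3 y_2=1 y_3=-5 y_4=3 y_5=5
S(25/4) = -35839/70784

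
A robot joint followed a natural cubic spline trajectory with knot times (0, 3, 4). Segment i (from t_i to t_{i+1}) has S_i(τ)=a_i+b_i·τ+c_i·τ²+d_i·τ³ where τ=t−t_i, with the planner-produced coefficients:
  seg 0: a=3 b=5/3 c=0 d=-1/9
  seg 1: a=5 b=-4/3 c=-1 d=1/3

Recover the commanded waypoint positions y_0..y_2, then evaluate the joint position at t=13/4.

y_0 = S_0(0) = a_0 = 3
y_1 = S_1(0) = a_1 = 5
y_2 = S_1(1) = 3
t_q=13/4 is in segment 1 (τ=1/4); S_1(τ)=295/64

y_0=3 y_1=5 y_2=3
S(13/4) = 295/64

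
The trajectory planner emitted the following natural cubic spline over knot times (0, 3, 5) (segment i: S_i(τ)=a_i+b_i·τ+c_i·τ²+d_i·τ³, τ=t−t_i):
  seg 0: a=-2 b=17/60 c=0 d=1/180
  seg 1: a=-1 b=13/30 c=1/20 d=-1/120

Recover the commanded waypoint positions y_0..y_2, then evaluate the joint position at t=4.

y_0 = S_0(0) = a_0 = -2
y_1 = S_1(0) = a_1 = -1
y_2 = S_1(2) = 0
t_q=4 is in segment 1 (τ=1); S_1(τ)=-21/40

y_0=-2 y_1=-1 y_2=0
S(4) = -21/40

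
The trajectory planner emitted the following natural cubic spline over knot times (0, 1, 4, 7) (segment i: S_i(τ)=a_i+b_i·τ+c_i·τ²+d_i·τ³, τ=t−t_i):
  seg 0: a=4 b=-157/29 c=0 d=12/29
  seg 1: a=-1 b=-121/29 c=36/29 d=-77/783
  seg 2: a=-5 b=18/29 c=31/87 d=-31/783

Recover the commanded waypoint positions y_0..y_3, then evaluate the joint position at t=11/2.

y_0=4 y_1=-1 y_2=-5 y_3=-1
S(11/2) = -789/232

y_0 = S_0(0) = a_0 = 4
y_1 = S_1(0) = a_1 = -1
y_2 = S_2(0) = a_2 = -5
y_3 = S_2(3) = -1
t_q=11/2 is in segment 2 (τ=3/2); S_2(τ)=-789/232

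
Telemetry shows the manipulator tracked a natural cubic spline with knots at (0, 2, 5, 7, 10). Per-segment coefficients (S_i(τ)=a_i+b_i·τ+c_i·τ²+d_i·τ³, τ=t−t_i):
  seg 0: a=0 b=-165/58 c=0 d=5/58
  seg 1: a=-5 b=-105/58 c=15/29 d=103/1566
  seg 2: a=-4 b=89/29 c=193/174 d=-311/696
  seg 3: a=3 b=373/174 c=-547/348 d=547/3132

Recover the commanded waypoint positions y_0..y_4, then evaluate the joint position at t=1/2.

y_0 = S_0(0) = a_0 = 0
y_1 = S_1(0) = a_1 = -5
y_2 = S_2(0) = a_2 = -4
y_3 = S_3(0) = a_3 = 3
y_4 = S_3(3) = 0
t_q=1/2 is in segment 0 (τ=1/2); S_0(τ)=-655/464

y_0=0 y_1=-5 y_2=-4 y_3=3 y_4=0
S(1/2) = -655/464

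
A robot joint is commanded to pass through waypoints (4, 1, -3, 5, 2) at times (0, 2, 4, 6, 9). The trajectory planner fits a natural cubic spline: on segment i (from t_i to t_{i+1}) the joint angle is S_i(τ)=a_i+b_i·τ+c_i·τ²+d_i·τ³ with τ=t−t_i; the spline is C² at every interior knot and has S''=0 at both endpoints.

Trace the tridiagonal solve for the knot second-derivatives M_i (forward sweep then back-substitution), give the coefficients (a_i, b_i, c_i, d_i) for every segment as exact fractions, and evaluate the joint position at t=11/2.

Δ: Δ0=-3/2, Δ1=-2, Δ2=4, Δ3=-1
row 1: diag=8, rhs=-3; c'=1/4, d'=-3/8
row 2: denom=8−2·1/4=15/2; d'=(36−2·-3/8)/(15/2)=49/10
row 3: denom=10−2·4/15=142/15; d'=(-30−2·49/10)/(142/15)=-597/142
back: M3=-597/142
back: M2=49/10−4/15·-597/142=855/142
back: M1=-3/8−1/4·855/142=-267/142
M: M0=0, M1=-267/142, M2=855/142, M3=-597/142, M4=0
seg 0: a=4, c=M0/2=0, d=(M1−M0)/(6·2)=-89/568, b=Δ0−h0·(2M0+M1)/6=-62/71
seg 1: a=1, c=M1/2=-267/284, d=(M2−M1)/(6·2)=187/284, b=Δ1−h1·(2M1+M2)/6=-391/142
seg 2: a=-3, c=M2/2=855/284, d=(M3−M2)/(6·2)=-121/142, b=Δ2−h2·(2M2+M3)/6=197/142
seg 3: a=5, c=M3/2=-597/284, d=(M4−M3)/(6·3)=199/852, b=Δ3−h3·(2M3+M4)/6=455/142
t_q=11/2 → seg 2, τ=3/2; S=-3+197/142·τ+855/284·τ²+-121/142·τ³=423/142

  seg 0: a=4 b=-62/71 c=0 d=-89/568
  seg 1: a=1 b=-391/142 c=-267/284 d=187/284
  seg 2: a=-3 b=197/142 c=855/284 d=-121/142
  seg 3: a=5 b=455/142 c=-597/284 d=199/852
S(11/2) = 423/142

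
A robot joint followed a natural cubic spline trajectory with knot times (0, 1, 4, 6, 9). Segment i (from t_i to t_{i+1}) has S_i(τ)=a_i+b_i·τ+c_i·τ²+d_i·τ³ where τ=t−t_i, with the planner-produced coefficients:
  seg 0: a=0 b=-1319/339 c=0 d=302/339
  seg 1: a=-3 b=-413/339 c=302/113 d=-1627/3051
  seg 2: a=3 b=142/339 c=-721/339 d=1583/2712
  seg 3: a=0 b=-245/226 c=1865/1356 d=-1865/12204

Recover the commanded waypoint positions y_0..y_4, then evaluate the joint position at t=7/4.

y_0=0 y_1=-3 y_2=3 y_3=0 y_4=5
S(7/4) = -19059/7232

y_0 = S_0(0) = a_0 = 0
y_1 = S_1(0) = a_1 = -3
y_2 = S_2(0) = a_2 = 3
y_3 = S_3(0) = a_3 = 0
y_4 = S_3(3) = 5
t_q=7/4 is in segment 1 (τ=3/4); S_1(τ)=-19059/7232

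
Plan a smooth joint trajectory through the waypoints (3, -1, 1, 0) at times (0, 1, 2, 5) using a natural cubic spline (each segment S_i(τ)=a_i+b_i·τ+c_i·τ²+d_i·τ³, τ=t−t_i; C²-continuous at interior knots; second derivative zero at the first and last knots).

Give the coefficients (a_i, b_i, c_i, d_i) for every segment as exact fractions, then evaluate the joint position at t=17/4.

Δ: Δ0=-4, Δ1=2, Δ2=-1/3
row 1: diag=4, rhs=36; c'=1/4, d'=9
row 2: denom=8−1·1/4=31/4; d'=(-14−1·9)/(31/4)=-92/31
back: M2=-92/31
back: M1=9−1/4·-92/31=302/31
M: M0=0, M1=302/31, M2=-92/31, M3=0
seg 0: a=3, c=M0/2=0, d=(M1−M0)/(6·1)=151/93, b=Δ0−h0·(2M0+M1)/6=-523/93
seg 1: a=-1, c=M1/2=151/31, d=(M2−M1)/(6·1)=-197/93, b=Δ1−h1·(2M1+M2)/6=-70/93
seg 2: a=1, c=M2/2=-46/31, d=(M3−M2)/(6·3)=46/279, b=Δ2−h2·(2M2+M3)/6=245/93
t_q=17/4 → seg 2, τ=9/4; S=1+245/93·τ+-46/31·τ²+46/279·τ³=1283/992

  seg 0: a=3 b=-523/93 c=0 d=151/93
  seg 1: a=-1 b=-70/93 c=151/31 d=-197/93
  seg 2: a=1 b=245/93 c=-46/31 d=46/279
S(17/4) = 1283/992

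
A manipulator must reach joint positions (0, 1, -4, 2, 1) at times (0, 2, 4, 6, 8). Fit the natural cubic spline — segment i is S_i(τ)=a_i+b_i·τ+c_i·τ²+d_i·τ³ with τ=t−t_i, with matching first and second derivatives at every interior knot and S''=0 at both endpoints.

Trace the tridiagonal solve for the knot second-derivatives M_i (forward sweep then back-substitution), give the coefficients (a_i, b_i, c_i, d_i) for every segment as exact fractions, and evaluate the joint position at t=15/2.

  seg 0: a=0 b=197/112 c=0 d=-141/448
  seg 1: a=1 b=-113/56 c=-423/224 d=369/448
  seg 2: a=-4 b=5/16 c=171/56 d=-383/448
  seg 3: a=2 b=127/56 c=-465/224 d=155/448
S(15/2) = 6805/3584

Δ: Δ0=1/2, Δ1=-5/2, Δ2=3, Δ3=-1/2
row 1: diag=8, rhs=-18; c'=1/4, d'=-9/4
row 2: denom=8−2·1/4=15/2; d'=(33−2·-9/4)/(15/2)=5
row 3: denom=8−2·4/15=112/15; d'=(-21−2·5)/(112/15)=-465/112
back: M3=-465/112
back: M2=5−4/15·-465/112=171/28
back: M1=-9/4−1/4·171/28=-423/112
M: M0=0, M1=-423/112, M2=171/28, M3=-465/112, M4=0
seg 0: a=0, c=M0/2=0, d=(M1−M0)/(6·2)=-141/448, b=Δ0−h0·(2M0+M1)/6=197/112
seg 1: a=1, c=M1/2=-423/224, d=(M2−M1)/(6·2)=369/448, b=Δ1−h1·(2M1+M2)/6=-113/56
seg 2: a=-4, c=M2/2=171/56, d=(M3−M2)/(6·2)=-383/448, b=Δ2−h2·(2M2+M3)/6=5/16
seg 3: a=2, c=M3/2=-465/224, d=(M4−M3)/(6·2)=155/448, b=Δ3−h3·(2M3+M4)/6=127/56
t_q=15/2 → seg 3, τ=3/2; S=2+127/56·τ+-465/224·τ²+155/448·τ³=6805/3584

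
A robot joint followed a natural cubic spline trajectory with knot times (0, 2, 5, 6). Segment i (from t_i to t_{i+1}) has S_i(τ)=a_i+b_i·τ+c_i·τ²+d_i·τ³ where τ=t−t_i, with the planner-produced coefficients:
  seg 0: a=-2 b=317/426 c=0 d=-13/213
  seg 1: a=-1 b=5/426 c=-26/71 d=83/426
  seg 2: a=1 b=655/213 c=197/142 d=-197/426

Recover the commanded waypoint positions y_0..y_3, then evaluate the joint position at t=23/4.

y_0 = S_0(0) = a_0 = -2
y_1 = S_1(0) = a_1 = -1
y_2 = S_2(0) = a_2 = 1
y_3 = S_2(1) = 5
t_q=23/4 is in segment 2 (τ=3/4); S_2(τ)=35367/9088

y_0=-2 y_1=-1 y_2=1 y_3=5
S(23/4) = 35367/9088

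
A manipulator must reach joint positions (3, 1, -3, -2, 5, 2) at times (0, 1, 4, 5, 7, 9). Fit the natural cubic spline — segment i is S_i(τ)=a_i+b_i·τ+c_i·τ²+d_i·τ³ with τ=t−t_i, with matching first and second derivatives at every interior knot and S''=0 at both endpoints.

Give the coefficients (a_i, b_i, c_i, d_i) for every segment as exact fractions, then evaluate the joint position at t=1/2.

  seg 0: a=3 b=-7085/3534 c=0 d=17/3534
  seg 1: a=1 b=-3517/1767 c=17/1178 d=241/3534
  seg 2: a=-3 b=-221/3534 c=370/589 d=1535/3534
  seg 3: a=-2 b=4412/1767 c=2275/1178 d=-10105/14136
  seg 4: a=5 b=5809/3534 c=-5555/2356 d=5555/14136
S(1/2) = 18831/9424

Δ: Δ0=-2, Δ1=-4/3, Δ2=1, Δ3=7/2, Δ4=-3/2
row 1: diag=8, rhs=4; c'=3/8, d'=1/2
row 2: denom=8−3·3/8=55/8; d'=(14−3·1/2)/(55/8)=20/11
row 3: denom=6−1·8/55=322/55; d'=(15−1·20/11)/(322/55)=725/322
row 4: denom=8−2·55/161=1178/161; d'=(-30−2·725/322)/(1178/161)=-5555/1178
back: M4=-5555/1178
back: M3=725/322−55/161·-5555/1178=2275/589
back: M2=20/11−8/55·2275/589=740/589
back: M1=1/2−3/8·740/589=17/589
M: M0=0, M1=17/589, M2=740/589, M3=2275/589, M4=-5555/1178, M5=0
seg 0: a=3, c=M0/2=0, d=(M1−M0)/(6·1)=17/3534, b=Δ0−h0·(2M0+M1)/6=-7085/3534
seg 1: a=1, c=M1/2=17/1178, d=(M2−M1)/(6·3)=241/3534, b=Δ1−h1·(2M1+M2)/6=-3517/1767
seg 2: a=-3, c=M2/2=370/589, d=(M3−M2)/(6·1)=1535/3534, b=Δ2−h2·(2M2+M3)/6=-221/3534
seg 3: a=-2, c=M3/2=2275/1178, d=(M4−M3)/(6·2)=-10105/14136, b=Δ3−h3·(2M3+M4)/6=4412/1767
seg 4: a=5, c=M4/2=-5555/2356, d=(M5−M4)/(6·2)=5555/14136, b=Δ4−h4·(2M4+M5)/6=5809/3534
t_q=1/2 → seg 0, τ=1/2; S=3+-7085/3534·τ+0·τ²+17/3534·τ³=18831/9424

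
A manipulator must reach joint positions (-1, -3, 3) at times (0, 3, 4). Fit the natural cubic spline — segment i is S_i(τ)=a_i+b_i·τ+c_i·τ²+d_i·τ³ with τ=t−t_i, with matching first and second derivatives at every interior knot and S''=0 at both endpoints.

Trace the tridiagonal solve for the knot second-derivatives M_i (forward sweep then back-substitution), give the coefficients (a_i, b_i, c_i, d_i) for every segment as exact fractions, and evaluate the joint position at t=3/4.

Δ: Δ0=-2/3, Δ1=6
row 1: diag=8, rhs=40; c'=1/8, d'=5
back: M1=5
M: M0=0, M1=5, M2=0
seg 0: a=-1, c=M0/2=0, d=(M1−M0)/(6·3)=5/18, b=Δ0−h0·(2M0+M1)/6=-19/6
seg 1: a=-3, c=M1/2=5/2, d=(M2−M1)/(6·1)=-5/6, b=Δ1−h1·(2M1+M2)/6=13/3
t_q=3/4 → seg 0, τ=3/4; S=-1+-19/6·τ+0·τ²+5/18·τ³=-417/128

  seg 0: a=-1 b=-19/6 c=0 d=5/18
  seg 1: a=-3 b=13/3 c=5/2 d=-5/6
S(3/4) = -417/128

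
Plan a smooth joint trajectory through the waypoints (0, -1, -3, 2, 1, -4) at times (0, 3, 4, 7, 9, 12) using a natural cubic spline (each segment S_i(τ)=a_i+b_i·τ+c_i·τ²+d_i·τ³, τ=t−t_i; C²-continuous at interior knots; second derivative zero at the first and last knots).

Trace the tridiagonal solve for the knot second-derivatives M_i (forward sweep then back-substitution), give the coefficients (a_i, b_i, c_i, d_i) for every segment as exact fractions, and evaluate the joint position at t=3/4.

Δ: Δ0=-1/3, Δ1=-2, Δ2=5/3, Δ3=-1/2, Δ4=-5/3
row 1: diag=8, rhs=-10; c'=1/8, d'=-5/4
row 2: denom=8−1·1/8=63/8; d'=(22−1·-5/4)/(63/8)=62/21
row 3: denom=10−3·8/21=62/7; d'=(-13−3·62/21)/(62/7)=-153/62
row 4: denom=10−2·7/31=296/31; d'=(-7−2·-153/62)/(296/31)=-8/37
back: M4=-8/37
back: M3=-153/62−7/31·-8/37=-179/74
back: M2=62/21−8/21·-179/74=430/111
back: M1=-5/4−1/8·430/111=-385/222
M: M0=0, M1=-385/222, M2=430/111, M3=-179/74, M4=-8/37, M5=0
seg 0: a=0, c=M0/2=0, d=(M1−M0)/(6·3)=-385/3996, b=Δ0−h0·(2M0+M1)/6=79/148
seg 1: a=-1, c=M1/2=-385/444, d=(M2−M1)/(6·1)=415/444, b=Δ1−h1·(2M1+M2)/6=-153/74
seg 2: a=-3, c=M2/2=215/111, d=(M3−M2)/(6·3)=-1397/3996, b=Δ2−h2·(2M2+M3)/6=-443/444
seg 3: a=2, c=M3/2=-179/148, d=(M4−M3)/(6·2)=163/888, b=Δ3−h3·(2M3+M4)/6=263/222
seg 4: a=1, c=M4/2=-4/37, d=(M5−M4)/(6·3)=4/333, b=Δ4−h4·(2M4+M5)/6=-161/111
t_q=3/4 → seg 0, τ=3/4; S=0+79/148·τ+0·τ²+-385/3996·τ³=3407/9472

  seg 0: a=0 b=79/148 c=0 d=-385/3996
  seg 1: a=-1 b=-153/74 c=-385/444 d=415/444
  seg 2: a=-3 b=-443/444 c=215/111 d=-1397/3996
  seg 3: a=2 b=263/222 c=-179/148 d=163/888
  seg 4: a=1 b=-161/111 c=-4/37 d=4/333
S(3/4) = 3407/9472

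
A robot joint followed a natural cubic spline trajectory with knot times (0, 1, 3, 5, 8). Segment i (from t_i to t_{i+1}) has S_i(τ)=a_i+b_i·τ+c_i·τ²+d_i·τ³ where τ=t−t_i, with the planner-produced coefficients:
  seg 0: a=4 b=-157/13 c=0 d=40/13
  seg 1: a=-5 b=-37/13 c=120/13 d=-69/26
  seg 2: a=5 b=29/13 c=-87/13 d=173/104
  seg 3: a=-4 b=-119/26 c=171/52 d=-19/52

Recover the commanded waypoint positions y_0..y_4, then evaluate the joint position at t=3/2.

y_0=4 y_1=-5 y_2=5 y_3=-4 y_4=2
S(3/2) = -925/208

y_0 = S_0(0) = a_0 = 4
y_1 = S_1(0) = a_1 = -5
y_2 = S_2(0) = a_2 = 5
y_3 = S_3(0) = a_3 = -4
y_4 = S_3(3) = 2
t_q=3/2 is in segment 1 (τ=1/2); S_1(τ)=-925/208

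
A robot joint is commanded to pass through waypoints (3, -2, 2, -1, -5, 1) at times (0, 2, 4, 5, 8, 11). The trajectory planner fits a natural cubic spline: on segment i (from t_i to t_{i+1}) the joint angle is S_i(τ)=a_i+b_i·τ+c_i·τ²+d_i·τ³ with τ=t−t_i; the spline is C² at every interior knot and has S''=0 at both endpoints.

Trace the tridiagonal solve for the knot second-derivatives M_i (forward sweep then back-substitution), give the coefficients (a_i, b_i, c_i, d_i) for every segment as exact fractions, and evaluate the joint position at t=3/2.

Δ: Δ0=-5/2, Δ1=2, Δ2=-3, Δ3=-4/3, Δ4=2
row 1: diag=8, rhs=27; c'=1/4, d'=27/8
row 2: denom=6−2·1/4=11/2; d'=(-30−2·27/8)/(11/2)=-147/22
row 3: denom=8−1·2/11=86/11; d'=(10−1·-147/22)/(86/11)=367/172
row 4: denom=12−3·33/86=933/86; d'=(20−3·367/172)/(933/86)=2339/1866
back: M4=2339/1866
back: M3=367/172−33/86·2339/1866=514/311
back: M2=-147/22−2/11·514/311=-4343/622
back: M1=27/8−1/4·-4343/622=3185/622
M: M0=0, M1=3185/622, M2=-4343/622, M3=514/311, M4=2339/1866, M5=0
seg 0: a=3, c=M0/2=0, d=(M1−M0)/(6·2)=3185/7464, b=Δ0−h0·(2M0+M1)/6=-3925/933
seg 1: a=-2, c=M1/2=3185/1244, d=(M2−M1)/(6·2)=-941/933, b=Δ1−h1·(2M1+M2)/6=1705/1866
seg 2: a=2, c=M2/2=-4343/1244, d=(M3−M2)/(6·1)=5371/3732, b=Δ2−h2·(2M2+M3)/6=-1769/1866
seg 3: a=-1, c=M3/2=257/311, d=(M4−M3)/(6·3)=-745/33588, b=Δ3−h3·(2M3+M4)/6=-13483/3732
seg 4: a=-5, c=M4/2=2339/3732, d=(M5−M4)/(6·3)=-2339/33588, b=Δ4−h4·(2M4+M5)/6=1393/1866
t_q=3/2 → seg 0, τ=3/2; S=3+-3925/933·τ+0·τ²+3185/7464·τ³=-37223/19904

  seg 0: a=3 b=-3925/933 c=0 d=3185/7464
  seg 1: a=-2 b=1705/1866 c=3185/1244 d=-941/933
  seg 2: a=2 b=-1769/1866 c=-4343/1244 d=5371/3732
  seg 3: a=-1 b=-13483/3732 c=257/311 d=-745/33588
  seg 4: a=-5 b=1393/1866 c=2339/3732 d=-2339/33588
S(3/2) = -37223/19904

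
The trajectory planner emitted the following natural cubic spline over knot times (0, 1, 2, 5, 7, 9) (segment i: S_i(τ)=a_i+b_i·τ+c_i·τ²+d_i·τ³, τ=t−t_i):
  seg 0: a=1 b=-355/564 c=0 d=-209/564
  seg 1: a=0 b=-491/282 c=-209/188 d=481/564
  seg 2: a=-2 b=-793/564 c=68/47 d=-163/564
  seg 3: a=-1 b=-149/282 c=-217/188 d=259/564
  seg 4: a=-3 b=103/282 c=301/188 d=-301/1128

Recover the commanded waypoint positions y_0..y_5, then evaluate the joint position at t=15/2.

y_0 = S_0(0) = a_0 = 1
y_1 = S_1(0) = a_1 = 0
y_2 = S_2(0) = a_2 = -2
y_3 = S_3(0) = a_3 = -1
y_4 = S_4(0) = a_4 = -3
y_5 = S_4(2) = 2
t_q=15/2 is in segment 4 (τ=1/2); S_4(τ)=-7371/3008

y_0=1 y_1=0 y_2=-2 y_3=-1 y_4=-3 y_5=2
S(15/2) = -7371/3008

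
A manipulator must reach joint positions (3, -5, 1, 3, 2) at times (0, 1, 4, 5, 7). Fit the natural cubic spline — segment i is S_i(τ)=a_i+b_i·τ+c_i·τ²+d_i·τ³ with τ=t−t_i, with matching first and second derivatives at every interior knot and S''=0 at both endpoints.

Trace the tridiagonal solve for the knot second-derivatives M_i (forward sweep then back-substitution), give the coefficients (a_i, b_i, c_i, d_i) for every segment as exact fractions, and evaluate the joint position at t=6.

  seg 0: a=3 b=-6077/644 c=0 d=925/644
  seg 1: a=-5 b=-1651/322 c=2775/644 d=-415/644
  seg 2: a=1 b=2143/644 c=-240/161 d=15/92
  seg 3: a=3 b=269/322 c=-645/644 d=215/1288
S(6) = 3865/1288

Δ: Δ0=-8, Δ1=2, Δ2=2, Δ3=-1/2
row 1: diag=8, rhs=60; c'=3/8, d'=15/2
row 2: denom=8−3·3/8=55/8; d'=(0−3·15/2)/(55/8)=-36/11
row 3: denom=6−1·8/55=322/55; d'=(-15−1·-36/11)/(322/55)=-645/322
back: M3=-645/322
back: M2=-36/11−8/55·-645/322=-480/161
back: M1=15/2−3/8·-480/161=2775/322
M: M0=0, M1=2775/322, M2=-480/161, M3=-645/322, M4=0
seg 0: a=3, c=M0/2=0, d=(M1−M0)/(6·1)=925/644, b=Δ0−h0·(2M0+M1)/6=-6077/644
seg 1: a=-5, c=M1/2=2775/644, d=(M2−M1)/(6·3)=-415/644, b=Δ1−h1·(2M1+M2)/6=-1651/322
seg 2: a=1, c=M2/2=-240/161, d=(M3−M2)/(6·1)=15/92, b=Δ2−h2·(2M2+M3)/6=2143/644
seg 3: a=3, c=M3/2=-645/644, d=(M4−M3)/(6·2)=215/1288, b=Δ3−h3·(2M3+M4)/6=269/322
t_q=6 → seg 3, τ=1; S=3+269/322·τ+-645/644·τ²+215/1288·τ³=3865/1288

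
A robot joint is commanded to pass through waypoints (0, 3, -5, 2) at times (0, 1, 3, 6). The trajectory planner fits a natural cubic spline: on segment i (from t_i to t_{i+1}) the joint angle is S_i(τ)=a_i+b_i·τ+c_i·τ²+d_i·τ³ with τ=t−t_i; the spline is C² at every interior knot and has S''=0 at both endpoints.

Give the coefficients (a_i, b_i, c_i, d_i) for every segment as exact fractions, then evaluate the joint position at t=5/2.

Δ: Δ0=3, Δ1=-4, Δ2=7/3
row 1: diag=6, rhs=-42; c'=1/3, d'=-7
row 2: denom=10−2·1/3=28/3; d'=(38−2·-7)/(28/3)=39/7
back: M2=39/7
back: M1=-7−1/3·39/7=-62/7
M: M0=0, M1=-62/7, M2=39/7, M3=0
seg 0: a=0, c=M0/2=0, d=(M1−M0)/(6·1)=-31/21, b=Δ0−h0·(2M0+M1)/6=94/21
seg 1: a=3, c=M1/2=-31/7, d=(M2−M1)/(6·2)=101/84, b=Δ1−h1·(2M1+M2)/6=1/21
seg 2: a=-5, c=M2/2=39/14, d=(M3−M2)/(6·3)=-13/42, b=Δ2−h2·(2M2+M3)/6=-68/21
t_q=5/2 → seg 1, τ=3/2; S=3+1/21·τ+-31/7·τ²+101/84·τ³=-635/224

  seg 0: a=0 b=94/21 c=0 d=-31/21
  seg 1: a=3 b=1/21 c=-31/7 d=101/84
  seg 2: a=-5 b=-68/21 c=39/14 d=-13/42
S(5/2) = -635/224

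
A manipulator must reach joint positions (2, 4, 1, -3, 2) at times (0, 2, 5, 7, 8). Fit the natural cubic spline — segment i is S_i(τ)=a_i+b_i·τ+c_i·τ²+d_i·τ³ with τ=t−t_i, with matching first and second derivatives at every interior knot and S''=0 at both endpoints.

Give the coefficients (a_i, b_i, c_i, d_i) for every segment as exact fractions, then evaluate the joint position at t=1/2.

Δ: Δ0=1, Δ1=-1, Δ2=-2, Δ3=5
row 1: diag=10, rhs=-12; c'=3/10, d'=-6/5
row 2: denom=10−3·3/10=91/10; d'=(-6−3·-6/5)/(91/10)=-24/91
row 3: denom=6−2·20/91=506/91; d'=(42−2·-24/91)/(506/91)=1935/253
back: M3=1935/253
back: M2=-24/91−20/91·1935/253=-492/253
back: M1=-6/5−3/10·-492/253=-156/253
M: M0=0, M1=-156/253, M2=-492/253, M3=1935/253, M4=0
seg 0: a=2, c=M0/2=0, d=(M1−M0)/(6·2)=-13/253, b=Δ0−h0·(2M0+M1)/6=305/253
seg 1: a=4, c=M1/2=-78/253, d=(M2−M1)/(6·3)=-56/759, b=Δ1−h1·(2M1+M2)/6=149/253
seg 2: a=1, c=M2/2=-246/253, d=(M3−M2)/(6·2)=809/1012, b=Δ2−h2·(2M2+M3)/6=-823/253
seg 3: a=-3, c=M3/2=1935/506, d=(M4−M3)/(6·1)=-645/506, b=Δ3−h3·(2M3+M4)/6=620/253
t_q=1/2 → seg 0, τ=1/2; S=2+305/253·τ+0·τ²+-13/253·τ³=5255/2024

  seg 0: a=2 b=305/253 c=0 d=-13/253
  seg 1: a=4 b=149/253 c=-78/253 d=-56/759
  seg 2: a=1 b=-823/253 c=-246/253 d=809/1012
  seg 3: a=-3 b=620/253 c=1935/506 d=-645/506
S(1/2) = 5255/2024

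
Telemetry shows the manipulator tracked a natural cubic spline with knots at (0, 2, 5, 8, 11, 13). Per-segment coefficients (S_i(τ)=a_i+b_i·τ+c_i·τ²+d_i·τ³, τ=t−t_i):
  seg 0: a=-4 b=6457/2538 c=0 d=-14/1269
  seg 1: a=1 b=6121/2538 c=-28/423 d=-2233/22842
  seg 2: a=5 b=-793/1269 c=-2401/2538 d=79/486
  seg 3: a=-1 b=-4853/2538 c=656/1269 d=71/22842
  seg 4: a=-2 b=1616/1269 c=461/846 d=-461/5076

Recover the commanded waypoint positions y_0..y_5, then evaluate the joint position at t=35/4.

y_0=-4 y_1=1 y_2=5 y_3=-1 y_4=-2 y_5=2
S(35/4) = -38659/18048

y_0 = S_0(0) = a_0 = -4
y_1 = S_1(0) = a_1 = 1
y_2 = S_2(0) = a_2 = 5
y_3 = S_3(0) = a_3 = -1
y_4 = S_4(0) = a_4 = -2
y_5 = S_4(2) = 2
t_q=35/4 is in segment 3 (τ=3/4); S_3(τ)=-38659/18048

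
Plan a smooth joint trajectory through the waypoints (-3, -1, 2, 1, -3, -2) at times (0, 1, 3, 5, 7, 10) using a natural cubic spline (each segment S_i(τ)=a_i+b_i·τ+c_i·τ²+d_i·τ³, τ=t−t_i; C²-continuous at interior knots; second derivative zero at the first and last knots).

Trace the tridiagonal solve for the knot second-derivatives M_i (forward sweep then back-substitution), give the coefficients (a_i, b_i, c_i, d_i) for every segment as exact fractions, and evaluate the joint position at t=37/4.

Δ: Δ0=2, Δ1=3/2, Δ2=-1/2, Δ3=-2, Δ4=1/3
row 1: diag=6, rhs=-3; c'=1/3, d'=-1/2
row 2: denom=8−2·1/3=22/3; d'=(-12−2·-1/2)/(22/3)=-3/2
row 3: denom=8−2·3/11=82/11; d'=(-9−2·-3/2)/(82/11)=-33/41
row 4: denom=10−2·11/41=388/41; d'=(14−2·-33/41)/(388/41)=160/97
back: M4=160/97
back: M3=-33/41−11/41·160/97=-121/97
back: M2=-3/2−3/11·-121/97=-225/194
back: M1=-1/2−1/3·-225/194=-11/97
M: M0=0, M1=-11/97, M2=-225/194, M3=-121/97, M4=160/97, M5=0
seg 0: a=-3, c=M0/2=0, d=(M1−M0)/(6·1)=-11/582, b=Δ0−h0·(2M0+M1)/6=1175/582
seg 1: a=-1, c=M1/2=-11/194, d=(M2−M1)/(6·2)=-203/2328, b=Δ1−h1·(2M1+M2)/6=571/291
seg 2: a=2, c=M2/2=-225/388, d=(M3−M2)/(6·2)=-17/2328, b=Δ2−h2·(2M2+M3)/6=401/582
seg 3: a=1, c=M3/2=-121/194, d=(M4−M3)/(6·2)=281/1164, b=Δ3−h3·(2M3+M4)/6=-500/291
seg 4: a=-3, c=M4/2=80/97, d=(M5−M4)/(6·3)=-80/873, b=Δ4−h4·(2M4+M5)/6=-383/291
t_q=37/4 → seg 4, τ=9/4; S=-3+-383/291·τ+80/97·τ²+-80/873·τ³=-549/194

  seg 0: a=-3 b=1175/582 c=0 d=-11/582
  seg 1: a=-1 b=571/291 c=-11/194 d=-203/2328
  seg 2: a=2 b=401/582 c=-225/388 d=-17/2328
  seg 3: a=1 b=-500/291 c=-121/194 d=281/1164
  seg 4: a=-3 b=-383/291 c=80/97 d=-80/873
S(37/4) = -549/194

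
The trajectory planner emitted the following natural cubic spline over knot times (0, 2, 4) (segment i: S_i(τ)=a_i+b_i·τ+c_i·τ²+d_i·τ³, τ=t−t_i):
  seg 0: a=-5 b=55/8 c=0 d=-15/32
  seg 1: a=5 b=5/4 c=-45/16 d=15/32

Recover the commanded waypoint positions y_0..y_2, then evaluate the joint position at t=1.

y_0 = S_0(0) = a_0 = -5
y_1 = S_1(0) = a_1 = 5
y_2 = S_1(2) = 0
t_q=1 is in segment 0 (τ=1); S_0(τ)=45/32

y_0=-5 y_1=5 y_2=0
S(1) = 45/32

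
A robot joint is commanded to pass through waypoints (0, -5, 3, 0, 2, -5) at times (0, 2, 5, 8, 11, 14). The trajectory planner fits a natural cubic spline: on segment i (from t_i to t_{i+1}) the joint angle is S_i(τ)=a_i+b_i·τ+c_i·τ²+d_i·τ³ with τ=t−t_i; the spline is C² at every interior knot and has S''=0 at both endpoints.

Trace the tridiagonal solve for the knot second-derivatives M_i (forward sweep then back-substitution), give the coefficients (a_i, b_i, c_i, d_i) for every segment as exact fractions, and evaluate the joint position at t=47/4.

  seg 0: a=0 b=-3991/1030 c=0 d=177/515
  seg 1: a=-5 b=257/1030 c=1062/515 d=-11647/27810
  seg 2: a=3 b=677/515 c=-1055/618 d=2891/9270
  seg 3: a=0 b=-523/1030 c=1699/1545 d=-1313/5562
  seg 4: a=2 b=-146/515 c=-3167/3090 d=3167/27810
S(47/4) = 82987/65920

Δ: Δ0=-5/2, Δ1=8/3, Δ2=-1, Δ3=2/3, Δ4=-7/3
row 1: diag=10, rhs=31; c'=3/10, d'=31/10
row 2: denom=12−3·3/10=111/10; d'=(-22−3·31/10)/(111/10)=-313/111
row 3: denom=12−3·10/37=414/37; d'=(10−3·-313/111)/(414/37)=683/414
row 4: denom=12−3·37/138=515/46; d'=(-18−3·683/414)/(515/46)=-3167/1545
back: M4=-3167/1545
back: M3=683/414−37/138·-3167/1545=3398/1545
back: M2=-313/111−10/37·3398/1545=-1055/309
back: M1=31/10−3/10·-1055/309=2124/515
M: M0=0, M1=2124/515, M2=-1055/309, M3=3398/1545, M4=-3167/1545, M5=0
seg 0: a=0, c=M0/2=0, d=(M1−M0)/(6·2)=177/515, b=Δ0−h0·(2M0+M1)/6=-3991/1030
seg 1: a=-5, c=M1/2=1062/515, d=(M2−M1)/(6·3)=-11647/27810, b=Δ1−h1·(2M1+M2)/6=257/1030
seg 2: a=3, c=M2/2=-1055/618, d=(M3−M2)/(6·3)=2891/9270, b=Δ2−h2·(2M2+M3)/6=677/515
seg 3: a=0, c=M3/2=1699/1545, d=(M4−M3)/(6·3)=-1313/5562, b=Δ3−h3·(2M3+M4)/6=-523/1030
seg 4: a=2, c=M4/2=-3167/3090, d=(M5−M4)/(6·3)=3167/27810, b=Δ4−h4·(2M4+M5)/6=-146/515
t_q=47/4 → seg 4, τ=3/4; S=2+-146/515·τ+-3167/3090·τ²+3167/27810·τ³=82987/65920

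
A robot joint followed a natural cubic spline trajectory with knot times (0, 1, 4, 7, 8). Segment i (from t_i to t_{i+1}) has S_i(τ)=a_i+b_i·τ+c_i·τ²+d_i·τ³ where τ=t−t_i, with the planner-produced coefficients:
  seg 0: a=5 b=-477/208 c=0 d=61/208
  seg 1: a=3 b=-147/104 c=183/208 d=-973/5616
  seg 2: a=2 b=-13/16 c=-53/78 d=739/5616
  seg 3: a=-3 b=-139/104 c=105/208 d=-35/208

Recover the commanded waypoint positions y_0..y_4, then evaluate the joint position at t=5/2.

y_0 = S_0(0) = a_0 = 5
y_1 = S_1(0) = a_1 = 3
y_2 = S_2(0) = a_2 = 2
y_3 = S_3(0) = a_3 = -3
y_4 = S_3(1) = -4
t_q=5/2 is in segment 1 (τ=3/2); S_1(τ)=3785/1664

y_0=5 y_1=3 y_2=2 y_3=-3 y_4=-4
S(5/2) = 3785/1664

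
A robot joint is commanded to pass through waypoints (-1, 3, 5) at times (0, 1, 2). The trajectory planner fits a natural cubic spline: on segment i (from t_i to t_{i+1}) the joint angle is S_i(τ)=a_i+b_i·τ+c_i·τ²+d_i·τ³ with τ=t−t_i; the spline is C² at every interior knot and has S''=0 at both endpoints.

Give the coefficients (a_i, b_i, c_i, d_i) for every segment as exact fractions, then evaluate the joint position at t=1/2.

  seg 0: a=-1 b=9/2 c=0 d=-1/2
  seg 1: a=3 b=3 c=-3/2 d=1/2
S(1/2) = 19/16

Δ: Δ0=4, Δ1=2
row 1: diag=4, rhs=-12; c'=1/4, d'=-3
back: M1=-3
M: M0=0, M1=-3, M2=0
seg 0: a=-1, c=M0/2=0, d=(M1−M0)/(6·1)=-1/2, b=Δ0−h0·(2M0+M1)/6=9/2
seg 1: a=3, c=M1/2=-3/2, d=(M2−M1)/(6·1)=1/2, b=Δ1−h1·(2M1+M2)/6=3
t_q=1/2 → seg 0, τ=1/2; S=-1+9/2·τ+0·τ²+-1/2·τ³=19/16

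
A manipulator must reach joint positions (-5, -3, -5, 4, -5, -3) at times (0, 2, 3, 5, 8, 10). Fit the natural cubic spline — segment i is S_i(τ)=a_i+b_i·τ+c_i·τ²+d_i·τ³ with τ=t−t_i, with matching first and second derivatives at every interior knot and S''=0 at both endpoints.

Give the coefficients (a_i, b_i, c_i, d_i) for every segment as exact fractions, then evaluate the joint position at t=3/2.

  seg 0: a=-5 b=7512/2945 c=0 d=-4567/11780
  seg 1: a=-3 b=-6189/2945 c=-13701/5890 d=14299/5890
  seg 2: a=-5 b=3117/5890 c=14598/2945 d=-8751/5890
  seg 3: a=4 b=14889/5890 c=-2331/589 d=12457/17670
  seg 4: a=-5 b=-6429/2945 c=14061/5890 d=-4687/11780
S(3/2) = -233933/94240

Δ: Δ0=1, Δ1=-2, Δ2=9/2, Δ3=-3, Δ4=1
row 1: diag=6, rhs=-18; c'=1/6, d'=-3
row 2: denom=6−1·1/6=35/6; d'=(39−1·-3)/(35/6)=36/5
row 3: denom=10−2·12/35=326/35; d'=(-45−2·36/5)/(326/35)=-2079/326
row 4: denom=10−3·105/326=2945/326; d'=(24−3·-2079/326)/(2945/326)=14061/2945
back: M4=14061/2945
back: M3=-2079/326−105/326·14061/2945=-4662/589
back: M2=36/5−12/35·-4662/589=29196/2945
back: M1=-3−1/6·29196/2945=-13701/2945
M: M0=0, M1=-13701/2945, M2=29196/2945, M3=-4662/589, M4=14061/2945, M5=0
seg 0: a=-5, c=M0/2=0, d=(M1−M0)/(6·2)=-4567/11780, b=Δ0−h0·(2M0+M1)/6=7512/2945
seg 1: a=-3, c=M1/2=-13701/5890, d=(M2−M1)/(6·1)=14299/5890, b=Δ1−h1·(2M1+M2)/6=-6189/2945
seg 2: a=-5, c=M2/2=14598/2945, d=(M3−M2)/(6·2)=-8751/5890, b=Δ2−h2·(2M2+M3)/6=3117/5890
seg 3: a=4, c=M3/2=-2331/589, d=(M4−M3)/(6·3)=12457/17670, b=Δ3−h3·(2M3+M4)/6=14889/5890
seg 4: a=-5, c=M4/2=14061/5890, d=(M5−M4)/(6·2)=-4687/11780, b=Δ4−h4·(2M4+M5)/6=-6429/2945
t_q=3/2 → seg 0, τ=3/2; S=-5+7512/2945·τ+0·τ²+-4567/11780·τ³=-233933/94240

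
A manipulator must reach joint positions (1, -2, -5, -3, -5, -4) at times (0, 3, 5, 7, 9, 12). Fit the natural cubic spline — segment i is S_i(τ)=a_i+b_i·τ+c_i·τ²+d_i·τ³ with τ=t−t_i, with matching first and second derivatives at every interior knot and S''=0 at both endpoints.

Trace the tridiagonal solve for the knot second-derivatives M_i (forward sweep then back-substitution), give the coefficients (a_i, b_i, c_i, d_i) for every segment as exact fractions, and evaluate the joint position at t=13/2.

Δ: Δ0=-1, Δ1=-3/2, Δ2=1, Δ3=-1, Δ4=1/3
row 1: diag=10, rhs=-3; c'=1/5, d'=-3/10
row 2: denom=8−2·1/5=38/5; d'=(15−2·-3/10)/(38/5)=39/19
row 3: denom=8−2·5/19=142/19; d'=(-12−2·39/19)/(142/19)=-153/71
row 4: denom=10−2·19/71=672/71; d'=(8−2·-153/71)/(672/71)=437/336
back: M4=437/336
back: M3=-153/71−19/71·437/336=-841/336
back: M2=39/19−5/19·-841/336=911/336
back: M1=-3/10−1/5·911/336=-283/336
M: M0=0, M1=-283/336, M2=911/336, M3=-841/336, M4=437/336, M5=0
seg 0: a=1, c=M0/2=0, d=(M1−M0)/(6·3)=-283/6048, b=Δ0−h0·(2M0+M1)/6=-389/672
seg 1: a=-2, c=M1/2=-283/672, d=(M2−M1)/(6·2)=199/672, b=Δ1−h1·(2M1+M2)/6=-619/336
seg 2: a=-5, c=M2/2=911/672, d=(M3−M2)/(6·2)=-73/168, b=Δ2−h2·(2M2+M3)/6=3/112
seg 3: a=-3, c=M3/2=-841/672, d=(M4−M3)/(6·2)=71/224, b=Δ3−h3·(2M3+M4)/6=79/336
seg 4: a=-5, c=M4/2=437/672, d=(M5−M4)/(6·3)=-437/6048, b=Δ4−h4·(2M4+M5)/6=-325/336
t_q=13/2 → seg 2, τ=3/2; S=-5+3/112·τ+911/672·τ²+-73/168·τ³=-3025/896

  seg 0: a=1 b=-389/672 c=0 d=-283/6048
  seg 1: a=-2 b=-619/336 c=-283/672 d=199/672
  seg 2: a=-5 b=3/112 c=911/672 d=-73/168
  seg 3: a=-3 b=79/336 c=-841/672 d=71/224
  seg 4: a=-5 b=-325/336 c=437/672 d=-437/6048
S(13/2) = -3025/896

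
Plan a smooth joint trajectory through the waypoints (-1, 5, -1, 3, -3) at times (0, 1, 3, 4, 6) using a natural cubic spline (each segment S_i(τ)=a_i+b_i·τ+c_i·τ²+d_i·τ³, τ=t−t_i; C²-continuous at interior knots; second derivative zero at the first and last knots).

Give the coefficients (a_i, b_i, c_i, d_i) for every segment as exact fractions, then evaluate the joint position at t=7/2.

Δ: Δ0=6, Δ1=-3, Δ2=4, Δ3=-3
row 1: diag=6, rhs=-54; c'=1/3, d'=-9
row 2: denom=6−2·1/3=16/3; d'=(42−2·-9)/(16/3)=45/4
row 3: denom=6−1·3/16=93/16; d'=(-42−1·45/4)/(93/16)=-284/31
back: M3=-284/31
back: M2=45/4−3/16·-284/31=402/31
back: M1=-9−1/3·402/31=-413/31
M: M0=0, M1=-413/31, M2=402/31, M3=-284/31, M4=0
seg 0: a=-1, c=M0/2=0, d=(M1−M0)/(6·1)=-413/186, b=Δ0−h0·(2M0+M1)/6=1529/186
seg 1: a=5, c=M1/2=-413/62, d=(M2−M1)/(6·2)=815/372, b=Δ1−h1·(2M1+M2)/6=145/93
seg 2: a=-1, c=M2/2=201/31, d=(M3−M2)/(6·1)=-343/93, b=Δ2−h2·(2M2+M3)/6=112/93
seg 3: a=3, c=M3/2=-142/31, d=(M4−M3)/(6·2)=71/93, b=Δ3−h3·(2M3+M4)/6=289/93
t_q=7/2 → seg 2, τ=1/2; S=-1+112/93·τ+201/31·τ²+-343/93·τ³=189/248

  seg 0: a=-1 b=1529/186 c=0 d=-413/186
  seg 1: a=5 b=145/93 c=-413/62 d=815/372
  seg 2: a=-1 b=112/93 c=201/31 d=-343/93
  seg 3: a=3 b=289/93 c=-142/31 d=71/93
S(7/2) = 189/248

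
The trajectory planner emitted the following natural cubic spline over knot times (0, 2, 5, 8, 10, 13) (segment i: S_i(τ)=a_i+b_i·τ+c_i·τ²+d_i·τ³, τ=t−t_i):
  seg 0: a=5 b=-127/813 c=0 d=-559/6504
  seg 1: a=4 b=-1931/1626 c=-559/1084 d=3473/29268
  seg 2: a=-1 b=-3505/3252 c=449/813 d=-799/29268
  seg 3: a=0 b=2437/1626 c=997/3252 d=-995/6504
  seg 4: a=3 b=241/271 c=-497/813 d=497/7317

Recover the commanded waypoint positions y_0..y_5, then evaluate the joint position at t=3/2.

y_0 = S_0(0) = a_0 = 5
y_1 = S_1(0) = a_1 = 4
y_2 = S_2(0) = a_2 = -1
y_3 = S_3(0) = a_3 = 0
y_4 = S_4(0) = a_4 = 3
y_5 = S_4(3) = 2
t_q=3/2 is in segment 0 (τ=3/2); S_0(τ)=77625/17344

y_0=5 y_1=4 y_2=-1 y_3=0 y_4=3 y_5=2
S(3/2) = 77625/17344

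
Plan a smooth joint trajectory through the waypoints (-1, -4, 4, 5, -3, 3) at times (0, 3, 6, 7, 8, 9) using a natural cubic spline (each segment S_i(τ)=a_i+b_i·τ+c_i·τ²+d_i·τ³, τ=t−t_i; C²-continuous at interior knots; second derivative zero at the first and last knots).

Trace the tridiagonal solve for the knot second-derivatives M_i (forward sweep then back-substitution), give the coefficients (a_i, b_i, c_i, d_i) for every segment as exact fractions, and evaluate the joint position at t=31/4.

  seg 0: a=-1 b=-2308/1257 c=0 d=1051/11313
  seg 1: a=-4 b=845/1257 c=1051/1257 d=-646/11313
  seg 2: a=4 b=5213/1257 c=135/419 d=-4361/1257
  seg 3: a=5 b=-7060/1257 c=-4226/419 d=9682/1257
  seg 4: a=-3 b=-3370/1257 c=5456/419 d=-5456/1257
S(31/4) = -21939/13408

Δ: Δ0=-1, Δ1=8/3, Δ2=1, Δ3=-8, Δ4=6
row 1: diag=12, rhs=22; c'=1/4, d'=11/6
row 2: denom=8−3·1/4=29/4; d'=(-10−3·11/6)/(29/4)=-62/29
row 3: denom=4−1·4/29=112/29; d'=(-54−1·-62/29)/(112/29)=-94/7
row 4: denom=4−1·29/112=419/112; d'=(84−1·-94/7)/(419/112)=10912/419
back: M4=10912/419
back: M3=-94/7−29/112·10912/419=-8452/419
back: M2=-62/29−4/29·-8452/419=270/419
back: M1=11/6−1/4·270/419=2102/1257
M: M0=0, M1=2102/1257, M2=270/419, M3=-8452/419, M4=10912/419, M5=0
seg 0: a=-1, c=M0/2=0, d=(M1−M0)/(6·3)=1051/11313, b=Δ0−h0·(2M0+M1)/6=-2308/1257
seg 1: a=-4, c=M1/2=1051/1257, d=(M2−M1)/(6·3)=-646/11313, b=Δ1−h1·(2M1+M2)/6=845/1257
seg 2: a=4, c=M2/2=135/419, d=(M3−M2)/(6·1)=-4361/1257, b=Δ2−h2·(2M2+M3)/6=5213/1257
seg 3: a=5, c=M3/2=-4226/419, d=(M4−M3)/(6·1)=9682/1257, b=Δ3−h3·(2M3+M4)/6=-7060/1257
seg 4: a=-3, c=M4/2=5456/419, d=(M5−M4)/(6·1)=-5456/1257, b=Δ4−h4·(2M4+M5)/6=-3370/1257
t_q=31/4 → seg 3, τ=3/4; S=5+-7060/1257·τ+-4226/419·τ²+9682/1257·τ³=-21939/13408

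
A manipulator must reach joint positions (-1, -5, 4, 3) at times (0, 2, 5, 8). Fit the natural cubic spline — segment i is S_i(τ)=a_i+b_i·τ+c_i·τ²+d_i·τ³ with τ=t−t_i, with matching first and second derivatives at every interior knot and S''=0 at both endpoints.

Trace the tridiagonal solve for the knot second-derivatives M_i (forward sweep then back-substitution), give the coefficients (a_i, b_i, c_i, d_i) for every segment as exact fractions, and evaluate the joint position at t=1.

Δ: Δ0=-2, Δ1=3, Δ2=-1/3
row 1: diag=10, rhs=30; c'=3/10, d'=3
row 2: denom=12−3·3/10=111/10; d'=(-20−3·3)/(111/10)=-290/111
back: M2=-290/111
back: M1=3−3/10·-290/111=140/37
M: M0=0, M1=140/37, M2=-290/111, M3=0
seg 0: a=-1, c=M0/2=0, d=(M1−M0)/(6·2)=35/111, b=Δ0−h0·(2M0+M1)/6=-362/111
seg 1: a=-5, c=M1/2=70/37, d=(M2−M1)/(6·3)=-355/999, b=Δ1−h1·(2M1+M2)/6=58/111
seg 2: a=4, c=M2/2=-145/111, d=(M3−M2)/(6·3)=145/999, b=Δ2−h2·(2M2+M3)/6=253/111
t_q=1 → seg 0, τ=1; S=-1+-362/111·τ+0·τ²+35/111·τ³=-146/37

  seg 0: a=-1 b=-362/111 c=0 d=35/111
  seg 1: a=-5 b=58/111 c=70/37 d=-355/999
  seg 2: a=4 b=253/111 c=-145/111 d=145/999
S(1) = -146/37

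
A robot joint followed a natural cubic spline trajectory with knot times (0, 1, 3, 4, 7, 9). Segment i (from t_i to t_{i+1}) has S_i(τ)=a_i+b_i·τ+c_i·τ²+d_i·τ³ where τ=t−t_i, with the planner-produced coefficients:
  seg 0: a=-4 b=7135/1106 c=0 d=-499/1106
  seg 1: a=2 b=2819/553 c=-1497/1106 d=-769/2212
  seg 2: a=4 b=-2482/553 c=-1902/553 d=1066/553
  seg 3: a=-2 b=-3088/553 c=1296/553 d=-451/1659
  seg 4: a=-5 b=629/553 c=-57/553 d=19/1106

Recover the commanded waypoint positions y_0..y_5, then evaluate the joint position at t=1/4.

y_0=-4 y_1=2 y_2=4 y_3=-2 y_4=-5 y_5=-3
S(1/4) = -169475/70784

y_0 = S_0(0) = a_0 = -4
y_1 = S_1(0) = a_1 = 2
y_2 = S_2(0) = a_2 = 4
y_3 = S_3(0) = a_3 = -2
y_4 = S_4(0) = a_4 = -5
y_5 = S_4(2) = -3
t_q=1/4 is in segment 0 (τ=1/4); S_0(τ)=-169475/70784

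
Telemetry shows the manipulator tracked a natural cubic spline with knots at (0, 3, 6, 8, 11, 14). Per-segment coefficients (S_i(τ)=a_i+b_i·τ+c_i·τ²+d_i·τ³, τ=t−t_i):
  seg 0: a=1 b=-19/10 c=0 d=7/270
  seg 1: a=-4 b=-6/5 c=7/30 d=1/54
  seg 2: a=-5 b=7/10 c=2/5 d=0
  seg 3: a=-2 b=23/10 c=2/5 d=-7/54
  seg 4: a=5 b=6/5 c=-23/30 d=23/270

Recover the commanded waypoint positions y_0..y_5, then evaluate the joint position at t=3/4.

y_0=1 y_1=-4 y_2=-5 y_3=-2 y_4=5 y_5=4
S(3/4) = -53/128

y_0 = S_0(0) = a_0 = 1
y_1 = S_1(0) = a_1 = -4
y_2 = S_2(0) = a_2 = -5
y_3 = S_3(0) = a_3 = -2
y_4 = S_4(0) = a_4 = 5
y_5 = S_4(3) = 4
t_q=3/4 is in segment 0 (τ=3/4); S_0(τ)=-53/128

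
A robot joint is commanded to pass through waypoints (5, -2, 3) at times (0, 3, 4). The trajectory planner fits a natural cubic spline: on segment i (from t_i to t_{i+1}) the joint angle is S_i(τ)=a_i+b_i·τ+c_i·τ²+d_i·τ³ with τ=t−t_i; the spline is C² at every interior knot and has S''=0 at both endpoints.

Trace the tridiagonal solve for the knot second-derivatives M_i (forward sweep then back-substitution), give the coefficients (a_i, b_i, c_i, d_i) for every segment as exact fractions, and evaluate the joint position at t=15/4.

Δ: Δ0=-7/3, Δ1=5
row 1: diag=8, rhs=44; c'=1/8, d'=11/2
back: M1=11/2
M: M0=0, M1=11/2, M2=0
seg 0: a=5, c=M0/2=0, d=(M1−M0)/(6·3)=11/36, b=Δ0−h0·(2M0+M1)/6=-61/12
seg 1: a=-2, c=M1/2=11/4, d=(M2−M1)/(6·1)=-11/12, b=Δ1−h1·(2M1+M2)/6=19/6
t_q=15/4 → seg 1, τ=3/4; S=-2+19/6·τ+11/4·τ²+-11/12·τ³=393/256

  seg 0: a=5 b=-61/12 c=0 d=11/36
  seg 1: a=-2 b=19/6 c=11/4 d=-11/12
S(15/4) = 393/256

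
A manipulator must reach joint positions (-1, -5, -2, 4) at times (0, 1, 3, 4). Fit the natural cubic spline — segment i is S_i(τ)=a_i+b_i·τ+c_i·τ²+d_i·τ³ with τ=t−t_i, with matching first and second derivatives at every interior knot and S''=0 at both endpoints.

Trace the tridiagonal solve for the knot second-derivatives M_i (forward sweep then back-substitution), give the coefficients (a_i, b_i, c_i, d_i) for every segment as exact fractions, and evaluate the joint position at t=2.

Δ: Δ0=-4, Δ1=3/2, Δ2=6
row 1: diag=6, rhs=33; c'=1/3, d'=11/2
row 2: denom=6−2·1/3=16/3; d'=(27−2·11/2)/(16/3)=3
back: M2=3
back: M1=11/2−1/3·3=9/2
M: M0=0, M1=9/2, M2=3, M3=0
seg 0: a=-1, c=M0/2=0, d=(M1−M0)/(6·1)=3/4, b=Δ0−h0·(2M0+M1)/6=-19/4
seg 1: a=-5, c=M1/2=9/4, d=(M2−M1)/(6·2)=-1/8, b=Δ1−h1·(2M1+M2)/6=-5/2
seg 2: a=-2, c=M2/2=3/2, d=(M3−M2)/(6·1)=-1/2, b=Δ2−h2·(2M2+M3)/6=5
t_q=2 → seg 1, τ=1; S=-5+-5/2·τ+9/4·τ²+-1/8·τ³=-43/8

  seg 0: a=-1 b=-19/4 c=0 d=3/4
  seg 1: a=-5 b=-5/2 c=9/4 d=-1/8
  seg 2: a=-2 b=5 c=3/2 d=-1/2
S(2) = -43/8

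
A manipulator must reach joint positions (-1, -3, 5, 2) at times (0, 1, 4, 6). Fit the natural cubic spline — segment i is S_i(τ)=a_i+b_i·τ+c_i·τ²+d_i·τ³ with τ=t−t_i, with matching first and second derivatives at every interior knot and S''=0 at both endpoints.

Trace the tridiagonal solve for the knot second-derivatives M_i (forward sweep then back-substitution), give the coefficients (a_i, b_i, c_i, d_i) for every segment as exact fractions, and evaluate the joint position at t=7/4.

  seg 0: a=-1 b=-17/6 c=0 d=5/6
  seg 1: a=-3 b=-1/3 c=5/2 d=-1/2
  seg 2: a=5 b=7/6 c=-2 d=1/3
S(7/4) = -263/128

Δ: Δ0=-2, Δ1=8/3, Δ2=-3/2
row 1: diag=8, rhs=28; c'=3/8, d'=7/2
row 2: denom=10−3·3/8=71/8; d'=(-25−3·7/2)/(71/8)=-4
back: M2=-4
back: M1=7/2−3/8·-4=5
M: M0=0, M1=5, M2=-4, M3=0
seg 0: a=-1, c=M0/2=0, d=(M1−M0)/(6·1)=5/6, b=Δ0−h0·(2M0+M1)/6=-17/6
seg 1: a=-3, c=M1/2=5/2, d=(M2−M1)/(6·3)=-1/2, b=Δ1−h1·(2M1+M2)/6=-1/3
seg 2: a=5, c=M2/2=-2, d=(M3−M2)/(6·2)=1/3, b=Δ2−h2·(2M2+M3)/6=7/6
t_q=7/4 → seg 1, τ=3/4; S=-3+-1/3·τ+5/2·τ²+-1/2·τ³=-263/128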